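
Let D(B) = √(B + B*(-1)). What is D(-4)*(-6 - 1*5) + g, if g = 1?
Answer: 1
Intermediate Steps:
D(B) = 0 (D(B) = √(B - B) = √0 = 0)
D(-4)*(-6 - 1*5) + g = 0*(-6 - 1*5) + 1 = 0*(-6 - 5) + 1 = 0*(-11) + 1 = 0 + 1 = 1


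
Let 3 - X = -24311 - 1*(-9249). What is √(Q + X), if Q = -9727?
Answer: √5338 ≈ 73.062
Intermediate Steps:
X = 15065 (X = 3 - (-24311 - 1*(-9249)) = 3 - (-24311 + 9249) = 3 - 1*(-15062) = 3 + 15062 = 15065)
√(Q + X) = √(-9727 + 15065) = √5338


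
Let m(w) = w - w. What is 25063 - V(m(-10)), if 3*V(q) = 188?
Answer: 75001/3 ≈ 25000.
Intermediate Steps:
m(w) = 0
V(q) = 188/3 (V(q) = (1/3)*188 = 188/3)
25063 - V(m(-10)) = 25063 - 1*188/3 = 25063 - 188/3 = 75001/3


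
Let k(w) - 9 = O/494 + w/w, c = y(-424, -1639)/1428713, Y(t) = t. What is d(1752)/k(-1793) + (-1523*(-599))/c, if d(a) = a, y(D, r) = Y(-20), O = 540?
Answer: -178563334868893/2740 ≈ -6.5169e+10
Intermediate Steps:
y(D, r) = -20
c = -20/1428713 ≈ -1.3999e-5
k(w) = 2740/247 (k(w) = 9 + (540/494 + w/w) = 9 + (540*(1/494) + 1) = 9 + (270/247 + 1) = 9 + 517/247 = 2740/247)
d(1752)/k(-1793) + (-1523*(-599))/c = 1752/(2740/247) + (-1523*(-599))/(-20/1428713) = 1752*(247/2740) + 912277*(-1428713/20) = 108186/685 - 1303382009501/20 = -178563334868893/2740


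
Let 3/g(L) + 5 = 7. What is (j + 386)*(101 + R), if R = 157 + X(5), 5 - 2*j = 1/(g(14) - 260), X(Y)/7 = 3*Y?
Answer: 13256463/94 ≈ 1.4103e+5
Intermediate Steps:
g(L) = 3/2 (g(L) = 3/(-5 + 7) = 3/2)
X(Y) = 21*Y (X(Y) = 7*(3*Y) = 21*Y)
j = 2587/1034 (j = 5/2 - 1/(2*(3/2 - 260)) = 5/2 - 1/(2*(-517/2)) = 5/2 - ½*(-2/517) = 5/2 + 1/517 = 2587/1034 ≈ 2.5019)
R = 262 (R = 157 + 21*5 = 157 + 105 = 262)
(j + 386)*(101 + R) = (2587/1034 + 386)*(101 + 262) = (401711/1034)*363 = 13256463/94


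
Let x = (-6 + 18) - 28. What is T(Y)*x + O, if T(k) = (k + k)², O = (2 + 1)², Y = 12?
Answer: -9207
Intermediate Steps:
O = 9 (O = 3² = 9)
x = -16 (x = 12 - 28 = -16)
T(k) = 4*k² (T(k) = (2*k)² = 4*k²)
T(Y)*x + O = (4*12²)*(-16) + 9 = (4*144)*(-16) + 9 = 576*(-16) + 9 = -9216 + 9 = -9207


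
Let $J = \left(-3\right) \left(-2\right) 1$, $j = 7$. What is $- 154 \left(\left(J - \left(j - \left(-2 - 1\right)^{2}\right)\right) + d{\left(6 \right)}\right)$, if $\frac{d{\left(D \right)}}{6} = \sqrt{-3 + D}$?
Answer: $-1232 - 924 \sqrt{3} \approx -2832.4$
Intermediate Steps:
$d{\left(D \right)} = 6 \sqrt{-3 + D}$
$J = 6$ ($J = 6 \cdot 1 = 6$)
$- 154 \left(\left(J - \left(j - \left(-2 - 1\right)^{2}\right)\right) + d{\left(6 \right)}\right) = - 154 \left(\left(6 + \left(\left(-2 - 1\right)^{2} - 7\right)\right) + 6 \sqrt{-3 + 6}\right) = - 154 \left(\left(6 - \left(7 - \left(-3\right)^{2}\right)\right) + 6 \sqrt{3}\right) = - 154 \left(\left(6 + \left(9 - 7\right)\right) + 6 \sqrt{3}\right) = - 154 \left(\left(6 + 2\right) + 6 \sqrt{3}\right) = - 154 \left(8 + 6 \sqrt{3}\right) = -1232 - 924 \sqrt{3}$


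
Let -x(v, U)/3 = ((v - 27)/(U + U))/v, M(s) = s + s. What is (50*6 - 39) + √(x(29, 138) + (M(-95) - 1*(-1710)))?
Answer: 261 + √2704923786/1334 ≈ 299.99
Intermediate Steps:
M(s) = 2*s
x(v, U) = -3*(-27 + v)/(2*U*v) (x(v, U) = -3*(v - 27)/(U + U)/v = -3*(-27 + v)/((2*U))/v = -3*(-27 + v)*(1/(2*U))/v = -3*(-27 + v)/(2*U)/v = -3*(-27 + v)/(2*U*v))
(50*6 - 39) + √(x(29, 138) + (M(-95) - 1*(-1710))) = (50*6 - 39) + √((3/2)*(27 - 1*29)/(138*29) + (2*(-95) - 1*(-1710))) = (300 - 39) + √((3/2)*(1/138)*(1/29)*(27 - 29) + (-190 + 1710)) = 261 + √((3/2)*(1/138)*(1/29)*(-2) + 1520) = 261 + √(-1/1334 + 1520) = 261 + √(2027679/1334) = 261 + √2704923786/1334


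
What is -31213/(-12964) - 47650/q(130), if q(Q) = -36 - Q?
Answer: 44493997/153716 ≈ 289.46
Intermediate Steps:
-31213/(-12964) - 47650/q(130) = -31213/(-12964) - 47650/(-36 - 1*130) = -31213*(-1/12964) - 47650/(-36 - 130) = 4459/1852 - 47650/(-166) = 4459/1852 - 47650*(-1/166) = 4459/1852 + 23825/83 = 44493997/153716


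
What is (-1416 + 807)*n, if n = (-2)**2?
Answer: -2436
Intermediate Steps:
n = 4
(-1416 + 807)*n = (-1416 + 807)*4 = -609*4 = -2436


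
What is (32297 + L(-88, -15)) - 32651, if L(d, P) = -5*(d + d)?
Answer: 526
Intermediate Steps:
L(d, P) = -10*d
(32297 + L(-88, -15)) - 32651 = (32297 - 10*(-88)) - 32651 = (32297 + 880) - 32651 = 33177 - 32651 = 526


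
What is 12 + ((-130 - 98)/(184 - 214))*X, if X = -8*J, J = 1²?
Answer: -244/5 ≈ -48.800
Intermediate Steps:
J = 1
X = -8 (X = -8*1 = -8)
12 + ((-130 - 98)/(184 - 214))*X = 12 + ((-130 - 98)/(184 - 214))*(-8) = 12 - 228/(-30)*(-8) = 12 - 228*(-1/30)*(-8) = 12 + (38/5)*(-8) = 12 - 304/5 = -244/5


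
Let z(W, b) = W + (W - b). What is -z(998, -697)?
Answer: -2693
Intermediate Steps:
z(W, b) = -b + 2*W
-z(998, -697) = -(-1*(-697) + 2*998) = -(697 + 1996) = -1*2693 = -2693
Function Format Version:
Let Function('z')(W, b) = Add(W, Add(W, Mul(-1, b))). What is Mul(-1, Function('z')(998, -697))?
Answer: -2693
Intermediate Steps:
Function('z')(W, b) = Add(Mul(-1, b), Mul(2, W))
Mul(-1, Function('z')(998, -697)) = Mul(-1, Add(Mul(-1, -697), Mul(2, 998))) = Mul(-1, Add(697, 1996)) = Mul(-1, 2693) = -2693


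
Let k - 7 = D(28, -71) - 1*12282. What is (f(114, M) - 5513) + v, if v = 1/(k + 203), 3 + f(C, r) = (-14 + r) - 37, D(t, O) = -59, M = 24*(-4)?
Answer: -68697854/12131 ≈ -5663.0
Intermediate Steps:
M = -96
k = -12334 (k = 7 + (-59 - 1*12282) = 7 + (-59 - 12282) = 7 - 12341 = -12334)
f(C, r) = -54 + r (f(C, r) = -3 + ((-14 + r) - 37) = -3 + (-51 + r) = -54 + r)
v = -1/12131 (v = 1/(-12334 + 203) = 1/(-12131) = -1/12131 ≈ -8.2433e-5)
(f(114, M) - 5513) + v = ((-54 - 96) - 5513) - 1/12131 = (-150 - 5513) - 1/12131 = -5663 - 1/12131 = -68697854/12131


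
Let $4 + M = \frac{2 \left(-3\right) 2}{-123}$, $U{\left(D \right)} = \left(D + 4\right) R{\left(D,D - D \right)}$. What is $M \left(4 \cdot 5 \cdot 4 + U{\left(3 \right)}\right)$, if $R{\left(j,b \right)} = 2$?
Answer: $- \frac{15040}{41} \approx -366.83$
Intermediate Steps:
$U{\left(D \right)} = 8 + 2 D$ ($U{\left(D \right)} = \left(D + 4\right) 2 = \left(4 + D\right) 2 = 8 + 2 D$)
$M = - \frac{160}{41}$ ($M = -4 + \frac{2 \left(-3\right) 2}{-123} = -4 + \left(-6\right) 2 \left(- \frac{1}{123}\right) = -4 - - \frac{4}{41} = -4 + \frac{4}{41} = - \frac{160}{41} \approx -3.9024$)
$M \left(4 \cdot 5 \cdot 4 + U{\left(3 \right)}\right) = - \frac{160 \left(4 \cdot 5 \cdot 4 + \left(8 + 2 \cdot 3\right)\right)}{41} = - \frac{160 \left(20 \cdot 4 + \left(8 + 6\right)\right)}{41} = - \frac{160 \left(80 + 14\right)}{41} = \left(- \frac{160}{41}\right) 94 = - \frac{15040}{41}$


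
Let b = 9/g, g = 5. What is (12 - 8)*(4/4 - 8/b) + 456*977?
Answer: 4009484/9 ≈ 4.4550e+5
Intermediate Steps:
b = 9/5 ≈ 1.8000
(12 - 8)*(4/4 - 8/b) + 456*977 = (12 - 8)*(4/4 - 8/9/5) + 456*977 = 4*(4*(¼) - 8*5/9) + 445512 = 4*(1 - 40/9) + 445512 = 4*(-31/9) + 445512 = -124/9 + 445512 = 4009484/9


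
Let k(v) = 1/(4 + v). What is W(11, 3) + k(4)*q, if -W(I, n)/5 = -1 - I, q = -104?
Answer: 47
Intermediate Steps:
W(I, n) = 5 + 5*I (W(I, n) = -5*(-1 - I) = 5 + 5*I)
W(11, 3) + k(4)*q = (5 + 5*11) - 104/(4 + 4) = (5 + 55) - 104/8 = 60 + (1/8)*(-104) = 60 - 13 = 47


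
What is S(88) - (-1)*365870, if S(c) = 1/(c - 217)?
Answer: 47197229/129 ≈ 3.6587e+5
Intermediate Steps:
S(c) = 1/(-217 + c)
S(88) - (-1)*365870 = 1/(-217 + 88) - (-1)*365870 = 1/(-129) - 1*(-365870) = -1/129 + 365870 = 47197229/129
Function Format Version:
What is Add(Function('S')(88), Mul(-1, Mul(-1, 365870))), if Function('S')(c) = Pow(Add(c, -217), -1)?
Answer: Rational(47197229, 129) ≈ 3.6587e+5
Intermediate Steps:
Function('S')(c) = Pow(Add(-217, c), -1)
Add(Function('S')(88), Mul(-1, Mul(-1, 365870))) = Add(Pow(Add(-217, 88), -1), Mul(-1, Mul(-1, 365870))) = Add(Pow(-129, -1), Mul(-1, -365870)) = Add(Rational(-1, 129), 365870) = Rational(47197229, 129)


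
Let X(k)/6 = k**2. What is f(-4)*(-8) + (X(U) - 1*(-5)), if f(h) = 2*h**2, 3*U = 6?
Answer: -227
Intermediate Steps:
U = 2 (U = (1/3)*6 = 2)
X(k) = 6*k**2
f(-4)*(-8) + (X(U) - 1*(-5)) = (2*(-4)**2)*(-8) + (6*2**2 - 1*(-5)) = (2*16)*(-8) + (6*4 + 5) = 32*(-8) + (24 + 5) = -256 + 29 = -227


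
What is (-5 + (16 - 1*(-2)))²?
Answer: 169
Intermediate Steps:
(-5 + (16 - 1*(-2)))² = (-5 + (16 + 2))² = (-5 + 18)² = 13² = 169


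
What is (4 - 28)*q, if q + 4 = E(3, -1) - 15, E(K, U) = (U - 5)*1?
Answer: 600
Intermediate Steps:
E(K, U) = -5 + U (E(K, U) = (-5 + U)*1 = -5 + U)
q = -25 (q = -4 + ((-5 - 1) - 15) = -4 + (-6 - 15) = -4 - 21 = -25)
(4 - 28)*q = (4 - 28)*(-25) = -24*(-25) = 600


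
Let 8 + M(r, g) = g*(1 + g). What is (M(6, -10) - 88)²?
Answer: 36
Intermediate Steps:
M(r, g) = -8 + g*(1 + g)
(M(6, -10) - 88)² = ((-8 - 10 + (-10)²) - 88)² = ((-8 - 10 + 100) - 88)² = (82 - 88)² = (-6)² = 36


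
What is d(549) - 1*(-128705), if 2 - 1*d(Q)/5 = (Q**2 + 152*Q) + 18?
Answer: -1795620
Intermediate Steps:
d(Q) = -80 - 760*Q - 5*Q**2 (d(Q) = 10 - 5*((Q**2 + 152*Q) + 18) = 10 - 5*(18 + Q**2 + 152*Q) = 10 + (-90 - 760*Q - 5*Q**2) = -80 - 760*Q - 5*Q**2)
d(549) - 1*(-128705) = (-80 - 760*549 - 5*549**2) - 1*(-128705) = (-80 - 417240 - 5*301401) + 128705 = (-80 - 417240 - 1507005) + 128705 = -1924325 + 128705 = -1795620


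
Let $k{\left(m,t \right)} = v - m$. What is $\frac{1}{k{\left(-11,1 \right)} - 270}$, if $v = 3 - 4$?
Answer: $- \frac{1}{260} \approx -0.0038462$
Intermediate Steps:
$v = -1$
$k{\left(m,t \right)} = -1 - m$
$\frac{1}{k{\left(-11,1 \right)} - 270} = \frac{1}{\left(-1 - -11\right) - 270} = \frac{1}{\left(-1 + 11\right) - 270} = \frac{1}{10 - 270} = \frac{1}{-260} = - \frac{1}{260}$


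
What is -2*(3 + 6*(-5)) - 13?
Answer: 41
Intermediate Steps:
-2*(3 + 6*(-5)) - 13 = -2*(3 - 30) - 13 = -2*(-27) - 13 = 54 - 13 = 41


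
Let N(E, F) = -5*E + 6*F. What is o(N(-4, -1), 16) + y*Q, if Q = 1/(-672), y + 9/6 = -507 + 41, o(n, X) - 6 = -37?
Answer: -40729/1344 ≈ -30.304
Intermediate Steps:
o(n, X) = -31 (o(n, X) = 6 - 37 = -31)
y = -935/2 (y = -3/2 + (-507 + 41) = -3/2 - 466 = -935/2 ≈ -467.50)
Q = -1/672 ≈ -0.0014881
o(N(-4, -1), 16) + y*Q = -31 - 935/2*(-1/672) = -31 + 935/1344 = -40729/1344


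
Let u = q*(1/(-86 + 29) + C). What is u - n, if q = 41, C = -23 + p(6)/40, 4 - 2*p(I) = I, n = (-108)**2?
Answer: -28747937/2280 ≈ -12609.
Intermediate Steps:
n = 11664
p(I) = 2 - I/2
C = -921/40 (C = -23 + (2 - 1/2*6)/40 = -23 + (2 - 3)*(1/40) = -23 - 1*1/40 = -23 - 1/40 = -921/40 ≈ -23.025)
u = -2154017/2280 (u = 41*(1/(-86 + 29) - 921/40) = 41*(1/(-57) - 921/40) = 41*(-1/57 - 921/40) = 41*(-52537/2280) = -2154017/2280 ≈ -944.74)
u - n = -2154017/2280 - 1*11664 = -2154017/2280 - 11664 = -28747937/2280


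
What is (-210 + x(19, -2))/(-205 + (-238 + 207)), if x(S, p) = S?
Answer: 191/236 ≈ 0.80932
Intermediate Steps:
(-210 + x(19, -2))/(-205 + (-238 + 207)) = (-210 + 19)/(-205 + (-238 + 207)) = -191/(-205 - 31) = -191/(-236) = -191*(-1/236) = 191/236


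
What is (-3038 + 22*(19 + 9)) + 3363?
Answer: 941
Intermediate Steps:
(-3038 + 22*(19 + 9)) + 3363 = (-3038 + 22*28) + 3363 = (-3038 + 616) + 3363 = -2422 + 3363 = 941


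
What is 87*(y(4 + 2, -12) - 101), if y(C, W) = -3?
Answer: -9048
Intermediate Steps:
87*(y(4 + 2, -12) - 101) = 87*(-3 - 101) = 87*(-104) = -9048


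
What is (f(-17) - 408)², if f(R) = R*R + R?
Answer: 18496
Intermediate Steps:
f(R) = R + R² (f(R) = R² + R = R + R²)
(f(-17) - 408)² = (-17*(1 - 17) - 408)² = (-17*(-16) - 408)² = (272 - 408)² = (-136)² = 18496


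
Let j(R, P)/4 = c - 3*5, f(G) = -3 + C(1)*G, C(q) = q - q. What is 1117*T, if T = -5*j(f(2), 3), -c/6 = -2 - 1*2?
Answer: -201060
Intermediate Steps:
C(q) = 0
c = 24 (c = -6*(-2 - 1*2) = -6*(-2 - 2) = -6*(-4) = 24)
f(G) = -3 (f(G) = -3 + 0*G = -3 + 0 = -3)
j(R, P) = 36 (j(R, P) = 4*(24 - 3*5) = 4*(24 - 15) = 4*9 = 36)
T = -180 (T = -5*36 = -180)
1117*T = 1117*(-180) = -201060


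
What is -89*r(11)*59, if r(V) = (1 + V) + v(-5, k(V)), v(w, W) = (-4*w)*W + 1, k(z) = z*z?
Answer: -12775683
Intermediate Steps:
k(z) = z²
v(w, W) = 1 - 4*W*w (v(w, W) = -4*W*w + 1 = 1 - 4*W*w)
r(V) = 2 + V + 20*V² (r(V) = (1 + V) + (1 - 4*V²*(-5)) = (1 + V) + (1 + 20*V²) = 2 + V + 20*V²)
-89*r(11)*59 = -89*(2 + 11 + 20*11²)*59 = -89*(2 + 11 + 20*121)*59 = -89*(2 + 11 + 2420)*59 = -89*2433*59 = -216537*59 = -12775683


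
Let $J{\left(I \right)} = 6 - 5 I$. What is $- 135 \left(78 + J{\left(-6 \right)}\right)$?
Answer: $-15390$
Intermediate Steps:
$- 135 \left(78 + J{\left(-6 \right)}\right) = - 135 \left(78 + \left(6 - -30\right)\right) = - 135 \left(78 + \left(6 + 30\right)\right) = - 135 \left(78 + 36\right) = \left(-135\right) 114 = -15390$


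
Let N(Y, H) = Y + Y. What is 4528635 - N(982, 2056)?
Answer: 4526671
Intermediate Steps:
N(Y, H) = 2*Y
4528635 - N(982, 2056) = 4528635 - 2*982 = 4528635 - 1*1964 = 4528635 - 1964 = 4526671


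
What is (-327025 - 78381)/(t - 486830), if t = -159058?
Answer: 202703/322944 ≈ 0.62767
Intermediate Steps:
(-327025 - 78381)/(t - 486830) = (-327025 - 78381)/(-159058 - 486830) = -405406/(-645888) = -405406*(-1/645888) = 202703/322944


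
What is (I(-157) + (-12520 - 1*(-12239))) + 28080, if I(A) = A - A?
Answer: 27799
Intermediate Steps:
I(A) = 0
(I(-157) + (-12520 - 1*(-12239))) + 28080 = (0 + (-12520 - 1*(-12239))) + 28080 = (0 + (-12520 + 12239)) + 28080 = (0 - 281) + 28080 = -281 + 28080 = 27799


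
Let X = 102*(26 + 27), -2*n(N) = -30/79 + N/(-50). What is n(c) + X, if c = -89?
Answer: 42701869/7900 ≈ 5405.3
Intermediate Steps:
n(N) = 15/79 + N/100 (n(N) = -(-30/79 + N/(-50))/2 = -(-30*1/79 + N*(-1/50))/2 = -(-30/79 - N/50)/2 = 15/79 + N/100)
X = 5406 (X = 102*53 = 5406)
n(c) + X = (15/79 + (1/100)*(-89)) + 5406 = (15/79 - 89/100) + 5406 = -5531/7900 + 5406 = 42701869/7900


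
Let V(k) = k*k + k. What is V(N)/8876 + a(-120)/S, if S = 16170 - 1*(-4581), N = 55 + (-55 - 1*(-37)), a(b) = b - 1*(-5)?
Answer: 14077583/92092938 ≈ 0.15286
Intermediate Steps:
a(b) = 5 + b (a(b) = b + 5 = 5 + b)
N = 37 (N = 55 + (-55 + 37) = 55 - 18 = 37)
V(k) = k + k² (V(k) = k² + k = k + k²)
S = 20751 (S = 16170 + 4581 = 20751)
V(N)/8876 + a(-120)/S = (37*(1 + 37))/8876 + (5 - 120)/20751 = (37*38)*(1/8876) - 115*1/20751 = 1406*(1/8876) - 115/20751 = 703/4438 - 115/20751 = 14077583/92092938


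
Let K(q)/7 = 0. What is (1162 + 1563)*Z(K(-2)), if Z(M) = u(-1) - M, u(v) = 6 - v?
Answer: 19075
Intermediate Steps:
K(q) = 0 (K(q) = 7*0 = 0)
Z(M) = 7 - M (Z(M) = (6 - 1*(-1)) - M = (6 + 1) - M = 7 - M)
(1162 + 1563)*Z(K(-2)) = (1162 + 1563)*(7 - 1*0) = 2725*(7 + 0) = 2725*7 = 19075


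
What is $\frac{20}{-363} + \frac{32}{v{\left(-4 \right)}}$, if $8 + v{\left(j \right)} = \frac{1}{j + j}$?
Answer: $- \frac{94228}{23595} \approx -3.9936$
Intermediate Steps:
$v{\left(j \right)} = -8 + \frac{1}{2 j}$ ($v{\left(j \right)} = -8 + \frac{1}{j + j} = -8 + \frac{1}{2 j}$)
$\frac{20}{-363} + \frac{32}{v{\left(-4 \right)}} = \frac{20}{-363} + \frac{32}{-8 + \frac{1}{2 \left(-4\right)}} = 20 \left(- \frac{1}{363}\right) + \frac{32}{-8 + \frac{1}{2} \left(- \frac{1}{4}\right)} = - \frac{20}{363} + \frac{32}{-8 - \frac{1}{8}} = - \frac{20}{363} + \frac{32}{- \frac{65}{8}} = - \frac{20}{363} + 32 \left(- \frac{8}{65}\right) = - \frac{20}{363} - \frac{256}{65} = - \frac{94228}{23595}$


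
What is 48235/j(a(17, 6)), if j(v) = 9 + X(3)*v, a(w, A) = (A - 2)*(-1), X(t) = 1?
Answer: 9647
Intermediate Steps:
a(w, A) = 2 - A (a(w, A) = (-2 + A)*(-1) = 2 - A)
j(v) = 9 + v (j(v) = 9 + 1*v = 9 + v)
48235/j(a(17, 6)) = 48235/(9 + (2 - 1*6)) = 48235/(9 + (2 - 6)) = 48235/(9 - 4) = 48235/5 = 48235*(1/5) = 9647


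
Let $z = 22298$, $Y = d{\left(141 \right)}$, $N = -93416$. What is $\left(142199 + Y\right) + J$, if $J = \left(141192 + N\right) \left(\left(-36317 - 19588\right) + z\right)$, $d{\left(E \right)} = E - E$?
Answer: $-1605465833$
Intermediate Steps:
$d{\left(E \right)} = 0$
$Y = 0$
$J = -1605608032$ ($J = \left(141192 - 93416\right) \left(\left(-36317 - 19588\right) + 22298\right) = 47776 \left(\left(-36317 - 19588\right) + 22298\right) = 47776 \left(-55905 + 22298\right) = 47776 \left(-33607\right) = -1605608032$)
$\left(142199 + Y\right) + J = \left(142199 + 0\right) - 1605608032 = 142199 - 1605608032 = -1605465833$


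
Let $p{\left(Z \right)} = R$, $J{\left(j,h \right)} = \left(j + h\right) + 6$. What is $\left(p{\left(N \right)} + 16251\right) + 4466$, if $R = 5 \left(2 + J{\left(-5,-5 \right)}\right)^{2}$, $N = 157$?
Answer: $20737$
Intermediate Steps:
$J{\left(j,h \right)} = 6 + h + j$ ($J{\left(j,h \right)} = \left(h + j\right) + 6 = 6 + h + j$)
$R = 20$ ($R = 5 \left(2 - 4\right)^{2} = 5 \left(-2\right)^{2} = 5 \cdot 4 = 20$)
$p{\left(Z \right)} = 20$
$\left(p{\left(N \right)} + 16251\right) + 4466 = \left(20 + 16251\right) + 4466 = 16271 + 4466 = 20737$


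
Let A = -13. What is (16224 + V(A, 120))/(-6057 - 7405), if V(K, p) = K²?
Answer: -16393/13462 ≈ -1.2177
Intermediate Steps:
(16224 + V(A, 120))/(-6057 - 7405) = (16224 + (-13)²)/(-6057 - 7405) = (16224 + 169)/(-13462) = 16393*(-1/13462) = -16393/13462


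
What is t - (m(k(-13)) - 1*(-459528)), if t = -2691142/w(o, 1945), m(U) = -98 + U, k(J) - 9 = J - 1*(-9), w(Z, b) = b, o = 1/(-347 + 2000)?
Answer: -896292217/1945 ≈ -4.6082e+5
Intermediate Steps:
o = 1/1653 ≈ 0.00060496
k(J) = 18 + J (k(J) = 9 + (J - 1*(-9)) = 9 + (J + 9) = 9 + (9 + J) = 18 + J)
t = -2691142/1945 ≈ -1383.6
t - (m(k(-13)) - 1*(-459528)) = -2691142/1945 - ((-98 + (18 - 13)) - 1*(-459528)) = -2691142/1945 - ((-98 + 5) + 459528) = -2691142/1945 - (-93 + 459528) = -2691142/1945 - 1*459435 = -2691142/1945 - 459435 = -896292217/1945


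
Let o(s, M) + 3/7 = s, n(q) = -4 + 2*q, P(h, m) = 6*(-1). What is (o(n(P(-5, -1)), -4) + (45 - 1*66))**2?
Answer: 68644/49 ≈ 1400.9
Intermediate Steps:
P(h, m) = -6
o(s, M) = -3/7 + s
(o(n(P(-5, -1)), -4) + (45 - 1*66))**2 = ((-3/7 + (-4 + 2*(-6))) + (45 - 1*66))**2 = ((-3/7 + (-4 - 12)) + (45 - 66))**2 = ((-3/7 - 16) - 21)**2 = (-115/7 - 21)**2 = (-262/7)**2 = 68644/49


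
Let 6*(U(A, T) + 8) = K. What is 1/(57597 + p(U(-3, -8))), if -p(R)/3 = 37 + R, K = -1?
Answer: 2/115021 ≈ 1.7388e-5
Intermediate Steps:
U(A, T) = -49/6 (U(A, T) = -8 + (1/6)*(-1) = -8 - 1/6 = -49/6)
p(R) = -111 - 3*R (p(R) = -3*(37 + R) = -111 - 3*R)
1/(57597 + p(U(-3, -8))) = 1/(57597 + (-111 - 3*(-49/6))) = 1/(57597 + (-111 + 49/2)) = 1/(57597 - 173/2) = 1/(115021/2) = 2/115021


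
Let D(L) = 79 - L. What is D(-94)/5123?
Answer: 173/5123 ≈ 0.033769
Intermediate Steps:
D(-94)/5123 = (79 - 1*(-94))/5123 = (79 + 94)*(1/5123) = 173*(1/5123) = 173/5123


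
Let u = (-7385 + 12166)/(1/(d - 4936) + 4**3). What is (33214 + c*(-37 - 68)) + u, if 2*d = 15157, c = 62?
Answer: 9057681953/338242 ≈ 26779.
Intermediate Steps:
d = 15157/2 (d = (1/2)*15157 = 15157/2 ≈ 7578.5)
u = 25267585/338242 (u = (-7385 + 12166)/(1/(15157/2 - 4936) + 4**3) = 4781/(1/(5285/2) + 64) = 4781/(2/5285 + 64) = 4781/(338242/5285) = 4781*(5285/338242) = 25267585/338242 ≈ 74.703)
(33214 + c*(-37 - 68)) + u = (33214 + 62*(-37 - 68)) + 25267585/338242 = (33214 + 62*(-105)) + 25267585/338242 = (33214 - 6510) + 25267585/338242 = 26704 + 25267585/338242 = 9057681953/338242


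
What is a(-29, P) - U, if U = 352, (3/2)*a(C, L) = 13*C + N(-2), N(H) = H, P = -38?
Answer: -1814/3 ≈ -604.67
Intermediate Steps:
a(C, L) = -4/3 + 26*C/3 (a(C, L) = 2*(13*C - 2)/3 = 2*(-2 + 13*C)/3 = -4/3 + 26*C/3)
a(-29, P) - U = (-4/3 + (26/3)*(-29)) - 1*352 = (-4/3 - 754/3) - 352 = -758/3 - 352 = -1814/3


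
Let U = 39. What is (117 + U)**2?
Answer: 24336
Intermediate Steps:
(117 + U)**2 = (117 + 39)**2 = 156**2 = 24336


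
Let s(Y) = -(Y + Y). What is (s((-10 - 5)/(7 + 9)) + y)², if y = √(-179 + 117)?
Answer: -3743/64 + 15*I*√62/4 ≈ -58.484 + 29.528*I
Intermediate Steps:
s(Y) = -2*Y
y = I*√62 (y = √(-62) = I*√62 ≈ 7.874*I)
(s((-10 - 5)/(7 + 9)) + y)² = (-2*(-10 - 5)/(7 + 9) + I*√62)² = (-(-30)/16 + I*√62)² = (-2*(-15/16) + I*√62)² = (15/8 + I*√62)²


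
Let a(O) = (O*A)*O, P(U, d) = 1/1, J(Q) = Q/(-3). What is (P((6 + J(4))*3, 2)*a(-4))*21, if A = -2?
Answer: -672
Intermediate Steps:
J(Q) = -Q/3 (J(Q) = Q*(-⅓) = -Q/3)
P(U, d) = 1
a(O) = -2*O² (a(O) = (O*(-2))*O = (-2*O)*O = -2*O²)
(P((6 + J(4))*3, 2)*a(-4))*21 = (1*(-2*(-4)²))*21 = (1*(-2*16))*21 = (1*(-32))*21 = -32*21 = -672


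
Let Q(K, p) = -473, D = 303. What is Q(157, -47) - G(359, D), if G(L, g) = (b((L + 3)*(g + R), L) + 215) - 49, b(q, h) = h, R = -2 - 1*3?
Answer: -998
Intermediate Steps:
R = -5 (R = -2 - 3 = -5)
G(L, g) = 166 + L (G(L, g) = (L + 215) - 49 = (215 + L) - 49 = 166 + L)
Q(157, -47) - G(359, D) = -473 - (166 + 359) = -473 - 1*525 = -473 - 525 = -998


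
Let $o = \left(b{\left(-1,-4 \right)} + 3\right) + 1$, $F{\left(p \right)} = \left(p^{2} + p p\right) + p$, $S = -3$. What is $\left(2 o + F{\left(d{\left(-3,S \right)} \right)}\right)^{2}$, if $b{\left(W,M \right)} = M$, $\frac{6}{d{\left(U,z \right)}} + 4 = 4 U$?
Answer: $\frac{9}{1024} \approx 0.0087891$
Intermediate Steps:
$d{\left(U,z \right)} = \frac{6}{-4 + 4 U}$
$F{\left(p \right)} = p + 2 p^{2}$ ($F{\left(p \right)} = \left(p^{2} + p^{2}\right) + p = 2 p^{2} + p = p + 2 p^{2}$)
$o = 0$ ($o = \left(-4 + 3\right) + 1 = -1 + 1 = 0$)
$\left(2 o + F{\left(d{\left(-3,S \right)} \right)}\right)^{2} = \left(2 \cdot 0 + \frac{3}{2 \left(-1 - 3\right)} \left(1 + 2 \frac{3}{2 \left(-1 - 3\right)}\right)\right)^{2} = \left(0 + \frac{3}{2 \left(-4\right)} \left(1 + 2 \frac{3}{2 \left(-4\right)}\right)\right)^{2} = \left(0 + \frac{3}{2} \left(- \frac{1}{4}\right) \left(1 + 2 \cdot \frac{3}{2} \left(- \frac{1}{4}\right)\right)\right)^{2} = \left(0 - \frac{3 \left(1 + 2 \left(- \frac{3}{8}\right)\right)}{8}\right)^{2} = \left(0 - \frac{3 \left(1 - \frac{3}{4}\right)}{8}\right)^{2} = \left(0 - \frac{3}{32}\right)^{2} = \left(- \frac{3}{32}\right)^{2} = \frac{9}{1024}$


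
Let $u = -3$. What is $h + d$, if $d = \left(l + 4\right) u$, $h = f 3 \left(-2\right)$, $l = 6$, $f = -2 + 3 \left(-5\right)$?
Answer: $72$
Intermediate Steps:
$f = -17$ ($f = -2 - 15 = -17$)
$h = 102$ ($h = \left(-17\right) 3 \left(-2\right) = \left(-51\right) \left(-2\right) = 102$)
$d = -30$ ($d = \left(6 + 4\right) \left(-3\right) = 10 \left(-3\right) = -30$)
$h + d = 102 - 30 = 72$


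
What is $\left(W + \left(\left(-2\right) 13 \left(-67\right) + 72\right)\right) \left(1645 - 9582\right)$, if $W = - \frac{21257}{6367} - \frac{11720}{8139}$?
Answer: $- \frac{744138876758003}{51821013} \approx -1.436 \cdot 10^{7}$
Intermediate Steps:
$W = - \frac{247631963}{51821013}$ ($W = \left(-21257\right) \frac{1}{6367} - \frac{11720}{8139} = - \frac{21257}{6367} - \frac{11720}{8139} = - \frac{247631963}{51821013} \approx -4.7786$)
$\left(W + \left(\left(-2\right) 13 \left(-67\right) + 72\right)\right) \left(1645 - 9582\right) = \left(- \frac{247631963}{51821013} + \left(\left(-2\right) 13 \left(-67\right) + 72\right)\right) \left(1645 - 9582\right) = \left(- \frac{247631963}{51821013} + \left(\left(-26\right) \left(-67\right) + 72\right)\right) \left(-7937\right) = \left(- \frac{247631963}{51821013} + \left(1742 + 72\right)\right) \left(-7937\right) = \left(- \frac{247631963}{51821013} + 1814\right) \left(-7937\right) = \frac{93755685619}{51821013} \left(-7937\right) = - \frac{744138876758003}{51821013}$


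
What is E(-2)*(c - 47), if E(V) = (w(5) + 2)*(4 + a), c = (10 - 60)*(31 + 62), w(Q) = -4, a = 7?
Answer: 103334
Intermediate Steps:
c = -4650 (c = -50*93 = -4650)
E(V) = -22 (E(V) = (-4 + 2)*(4 + 7) = -2*11 = -22)
E(-2)*(c - 47) = -22*(-4650 - 47) = -22*(-4697) = 103334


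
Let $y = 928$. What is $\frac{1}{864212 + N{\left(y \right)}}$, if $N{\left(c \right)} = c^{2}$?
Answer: $\frac{1}{1725396} \approx 5.7958 \cdot 10^{-7}$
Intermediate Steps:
$\frac{1}{864212 + N{\left(y \right)}} = \frac{1}{864212 + 928^{2}} = \frac{1}{864212 + 861184} = \frac{1}{1725396}$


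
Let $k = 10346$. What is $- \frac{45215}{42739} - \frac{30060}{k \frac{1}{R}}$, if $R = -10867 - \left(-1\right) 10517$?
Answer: $\frac{32084944615}{31584121} \approx 1015.9$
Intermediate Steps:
$R = -350$ ($R = -10867 - -10517 = -10867 + 10517 = -350$)
$- \frac{45215}{42739} - \frac{30060}{k \frac{1}{R}} = - \frac{45215}{42739} - \frac{30060}{10346 \frac{1}{-350}} = \left(-45215\right) \frac{1}{42739} - \frac{30060}{10346 \left(- \frac{1}{350}\right)} = - \frac{45215}{42739} - \frac{30060}{- \frac{739}{25}} = - \frac{45215}{42739} - - \frac{751500}{739} = - \frac{45215}{42739} + \frac{751500}{739} = \frac{32084944615}{31584121}$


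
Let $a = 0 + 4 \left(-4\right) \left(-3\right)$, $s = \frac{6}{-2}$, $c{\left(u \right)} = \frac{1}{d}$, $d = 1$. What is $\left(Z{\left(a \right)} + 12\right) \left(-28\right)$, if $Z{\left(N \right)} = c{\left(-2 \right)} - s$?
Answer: $-448$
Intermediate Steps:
$c{\left(u \right)} = 1$ ($c{\left(u \right)} = 1^{-1} = 1$)
$s = -3$ ($s = 6 \left(- \frac{1}{2}\right) = -3$)
$a = 48$ ($a = 0 - -48 = 0 + 48 = 48$)
$Z{\left(N \right)} = 4$ ($Z{\left(N \right)} = 1 - -3 = 1 + 3 = 4$)
$\left(Z{\left(a \right)} + 12\right) \left(-28\right) = \left(4 + 12\right) \left(-28\right) = 16 \left(-28\right) = -448$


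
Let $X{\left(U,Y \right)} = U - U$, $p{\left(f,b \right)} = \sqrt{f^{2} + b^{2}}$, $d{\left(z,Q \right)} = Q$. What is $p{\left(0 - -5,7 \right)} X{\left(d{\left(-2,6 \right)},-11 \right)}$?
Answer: $0$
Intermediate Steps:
$p{\left(f,b \right)} = \sqrt{b^{2} + f^{2}}$
$X{\left(U,Y \right)} = 0$
$p{\left(0 - -5,7 \right)} X{\left(d{\left(-2,6 \right)},-11 \right)} = \sqrt{7^{2} + \left(0 - -5\right)^{2}} \cdot 0 = \sqrt{49 + \left(0 + 5\right)^{2}} \cdot 0 = \sqrt{49 + 5^{2}} \cdot 0 = \sqrt{49 + 25} \cdot 0 = \sqrt{74} \cdot 0 = 0$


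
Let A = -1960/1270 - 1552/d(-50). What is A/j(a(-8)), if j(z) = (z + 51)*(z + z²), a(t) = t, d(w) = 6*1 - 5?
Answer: -49325/76454 ≈ -0.64516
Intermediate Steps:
d(w) = 1 (d(w) = 6 - 5 = 1)
A = -197300/127 (A = -1960/1270 - 1552/1 = -1960*1/1270 - 1552*1 = -196/127 - 1552 = -197300/127 ≈ -1553.5)
j(z) = (51 + z)*(z + z²)
A/j(a(-8)) = -197300*(-1/(8*(51 + (-8)² + 52*(-8))))/127 = -197300*(-1/(8*(51 + 64 - 416)))/127 = -197300/(127*((-8*(-301)))) = -197300/127/2408 = -197300/127*1/2408 = -49325/76454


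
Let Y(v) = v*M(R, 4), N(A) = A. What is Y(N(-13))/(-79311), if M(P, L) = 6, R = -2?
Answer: 26/26437 ≈ 0.00098347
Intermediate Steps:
Y(v) = 6*v (Y(v) = v*6 = 6*v)
Y(N(-13))/(-79311) = (6*(-13))/(-79311) = -78*(-1/79311) = 26/26437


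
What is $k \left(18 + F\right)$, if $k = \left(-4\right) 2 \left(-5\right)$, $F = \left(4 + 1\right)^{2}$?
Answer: $1720$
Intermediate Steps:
$F = 25$ ($F = 5^{2} = 25$)
$k = 40$ ($k = \left(-8\right) \left(-5\right) = 40$)
$k \left(18 + F\right) = 40 \left(18 + 25\right) = 40 \cdot 43 = 1720$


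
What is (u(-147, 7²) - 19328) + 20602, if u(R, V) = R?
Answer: 1127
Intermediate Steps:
(u(-147, 7²) - 19328) + 20602 = (-147 - 19328) + 20602 = -19475 + 20602 = 1127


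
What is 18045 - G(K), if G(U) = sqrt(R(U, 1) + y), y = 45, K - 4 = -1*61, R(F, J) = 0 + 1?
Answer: 18045 - sqrt(46) ≈ 18038.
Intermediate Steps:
R(F, J) = 1
K = -57 (K = 4 - 1*61 = 4 - 61 = -57)
G(U) = sqrt(46) (G(U) = sqrt(1 + 45) = sqrt(46))
18045 - G(K) = 18045 - sqrt(46)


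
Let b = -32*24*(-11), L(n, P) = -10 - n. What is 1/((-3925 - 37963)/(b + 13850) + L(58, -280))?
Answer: -11149/779076 ≈ -0.014311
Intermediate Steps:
b = 8448 (b = -768*(-11) = 8448)
1/((-3925 - 37963)/(b + 13850) + L(58, -280)) = 1/((-3925 - 37963)/(8448 + 13850) + (-10 - 1*58)) = 1/(-41888/22298 + (-10 - 58)) = 1/(-41888*1/22298 - 68) = 1/(-20944/11149 - 68) = 1/(-779076/11149) = -11149/779076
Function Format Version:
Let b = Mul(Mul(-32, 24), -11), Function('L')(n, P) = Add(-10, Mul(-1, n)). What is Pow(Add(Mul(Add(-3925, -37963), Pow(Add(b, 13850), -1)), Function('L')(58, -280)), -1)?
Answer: Rational(-11149, 779076) ≈ -0.014311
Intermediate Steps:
b = 8448 (b = Mul(-768, -11) = 8448)
Pow(Add(Mul(Add(-3925, -37963), Pow(Add(b, 13850), -1)), Function('L')(58, -280)), -1) = Pow(Add(Mul(Add(-3925, -37963), Pow(Add(8448, 13850), -1)), Add(-10, Mul(-1, 58))), -1) = Pow(Add(Mul(-41888, Pow(22298, -1)), Add(-10, -58)), -1) = Pow(Add(Mul(-41888, Rational(1, 22298)), -68), -1) = Pow(Add(Rational(-20944, 11149), -68), -1) = Pow(Rational(-779076, 11149), -1) = Rational(-11149, 779076)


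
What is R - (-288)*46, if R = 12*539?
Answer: 19716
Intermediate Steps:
R = 6468
R - (-288)*46 = 6468 - (-288)*46 = 6468 - 1*(-13248) = 6468 + 13248 = 19716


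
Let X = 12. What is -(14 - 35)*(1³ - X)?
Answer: -231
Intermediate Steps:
-(14 - 35)*(1³ - X) = -(14 - 35)*(1³ - 1*12) = -(-21)*(1 - 12) = -(-21)*(-11) = -1*231 = -231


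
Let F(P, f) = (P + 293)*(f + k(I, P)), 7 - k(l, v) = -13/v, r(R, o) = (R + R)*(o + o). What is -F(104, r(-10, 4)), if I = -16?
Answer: 485531/8 ≈ 60691.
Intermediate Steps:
r(R, o) = 4*R*o (r(R, o) = (2*R)*(2*o) = 4*R*o)
k(l, v) = 7 + 13/v (k(l, v) = 7 - (-13)/v = 7 + 13/v)
F(P, f) = (293 + P)*(7 + f + 13/P) (F(P, f) = (P + 293)*(f + (7 + 13/P)) = (293 + P)*(7 + f + 13/P))
-F(104, r(-10, 4)) = -(2064 + 7*104 + 293*(4*(-10)*4) + 3809/104 + 104*(4*(-10)*4)) = -(2064 + 728 + 293*(-160) + 3809*(1/104) + 104*(-160)) = -(2064 + 728 - 46880 + 293/8 - 16640) = -1*(-485531/8) = 485531/8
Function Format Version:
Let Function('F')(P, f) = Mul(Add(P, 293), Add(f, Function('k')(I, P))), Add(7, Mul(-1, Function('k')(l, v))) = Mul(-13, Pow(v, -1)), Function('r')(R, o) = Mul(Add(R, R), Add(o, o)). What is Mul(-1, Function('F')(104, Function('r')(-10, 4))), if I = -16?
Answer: Rational(485531, 8) ≈ 60691.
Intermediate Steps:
Function('r')(R, o) = Mul(4, R, o) (Function('r')(R, o) = Mul(Mul(2, R), Mul(2, o)) = Mul(4, R, o))
Function('k')(l, v) = Add(7, Mul(13, Pow(v, -1))) (Function('k')(l, v) = Add(7, Mul(-1, Mul(-13, Pow(v, -1)))) = Add(7, Mul(13, Pow(v, -1))))
Function('F')(P, f) = Mul(Add(293, P), Add(7, f, Mul(13, Pow(P, -1)))) (Function('F')(P, f) = Mul(Add(P, 293), Add(f, Add(7, Mul(13, Pow(P, -1))))) = Mul(Add(293, P), Add(7, f, Mul(13, Pow(P, -1)))))
Mul(-1, Function('F')(104, Function('r')(-10, 4))) = Mul(-1, Add(2064, Mul(7, 104), Mul(293, Mul(4, -10, 4)), Mul(3809, Pow(104, -1)), Mul(104, Mul(4, -10, 4)))) = Mul(-1, Add(2064, 728, Mul(293, -160), Mul(3809, Rational(1, 104)), Mul(104, -160))) = Mul(-1, Add(2064, 728, -46880, Rational(293, 8), -16640)) = Mul(-1, Rational(-485531, 8)) = Rational(485531, 8)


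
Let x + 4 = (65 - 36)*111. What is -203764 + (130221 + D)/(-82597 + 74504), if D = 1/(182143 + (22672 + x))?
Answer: -343081468552191/1683586790 ≈ -2.0378e+5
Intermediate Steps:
x = 3215 (x = -4 + (65 - 36)*111 = -4 + 29*111 = -4 + 3219 = 3215)
D = 1/208030 (D = 1/(182143 + (22672 + 3215)) = 1/(182143 + 25887) = 1/208030 ≈ 4.8070e-6)
-203764 + (130221 + D)/(-82597 + 74504) = -203764 + (130221 + 1/208030)/(-82597 + 74504) = -203764 + (27089874631/208030)/(-8093) = -203764 + (27089874631/208030)*(-1/8093) = -203764 - 27089874631/1683586790 = -343081468552191/1683586790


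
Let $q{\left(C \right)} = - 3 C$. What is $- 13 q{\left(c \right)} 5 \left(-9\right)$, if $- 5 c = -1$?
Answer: $-351$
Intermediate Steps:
$c = \frac{1}{5}$ ($c = \left(- \frac{1}{5}\right) \left(-1\right) = \frac{1}{5} \approx 0.2$)
$- 13 q{\left(c \right)} 5 \left(-9\right) = - 13 \left(\left(-3\right) \frac{1}{5}\right) 5 \left(-9\right) = \left(-13\right) \left(- \frac{3}{5}\right) \left(-45\right) = \frac{39}{5} \left(-45\right) = -351$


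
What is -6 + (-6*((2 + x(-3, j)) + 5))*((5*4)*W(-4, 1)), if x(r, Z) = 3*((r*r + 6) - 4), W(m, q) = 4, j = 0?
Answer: -19206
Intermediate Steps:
x(r, Z) = 6 + 3*r² (x(r, Z) = 3*((r² + 6) - 4) = 3*((6 + r²) - 4) = 3*(2 + r²) = 6 + 3*r²)
-6 + (-6*((2 + x(-3, j)) + 5))*((5*4)*W(-4, 1)) = -6 + (-6*((2 + (6 + 3*(-3)²)) + 5))*((5*4)*4) = -6 + (-6*((2 + (6 + 3*9)) + 5))*(20*4) = -6 - 6*((2 + (6 + 27)) + 5)*80 = -6 - 6*((2 + 33) + 5)*80 = -6 - 6*(35 + 5)*80 = -6 - 6*40*80 = -6 - 240*80 = -6 - 19200 = -19206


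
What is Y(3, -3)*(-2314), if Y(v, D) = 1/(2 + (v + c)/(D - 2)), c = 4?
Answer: -11570/3 ≈ -3856.7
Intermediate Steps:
Y(v, D) = 1/(2 + (4 + v)/(-2 + D)) (Y(v, D) = 1/(2 + (v + 4)/(D - 2)) = 1/(2 + (4 + v)/(-2 + D)))
Y(3, -3)*(-2314) = ((-2 - 3)/(3 + 2*(-3)))*(-2314) = (-5/(3 - 6))*(-2314) = (-5/(-3))*(-2314) = -1/3*(-5)*(-2314) = (5/3)*(-2314) = -11570/3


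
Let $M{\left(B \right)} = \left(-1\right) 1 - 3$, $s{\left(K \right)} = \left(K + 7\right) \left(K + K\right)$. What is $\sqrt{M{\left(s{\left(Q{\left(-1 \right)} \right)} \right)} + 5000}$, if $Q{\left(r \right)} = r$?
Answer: $2 \sqrt{1249} \approx 70.682$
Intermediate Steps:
$s{\left(K \right)} = 2 K \left(7 + K\right)$ ($s{\left(K \right)} = \left(7 + K\right) 2 K = 2 K \left(7 + K\right)$)
$M{\left(B \right)} = -4$ ($M{\left(B \right)} = -1 - 3 = -4$)
$\sqrt{M{\left(s{\left(Q{\left(-1 \right)} \right)} \right)} + 5000} = \sqrt{-4 + 5000} = \sqrt{4996} = 2 \sqrt{1249}$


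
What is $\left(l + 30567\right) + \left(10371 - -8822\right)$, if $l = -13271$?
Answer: $36489$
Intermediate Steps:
$\left(l + 30567\right) + \left(10371 - -8822\right) = \left(-13271 + 30567\right) + \left(10371 - -8822\right) = 17296 + \left(10371 + 8822\right) = 17296 + 19193 = 36489$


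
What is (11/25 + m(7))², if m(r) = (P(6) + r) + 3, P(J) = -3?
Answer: 34596/625 ≈ 55.354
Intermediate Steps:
m(r) = r (m(r) = (-3 + r) + 3 = r)
(11/25 + m(7))² = (11/25 + 7)² = (186/25)² = 34596/625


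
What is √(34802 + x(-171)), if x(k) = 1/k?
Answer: √113071679/57 ≈ 186.55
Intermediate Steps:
√(34802 + x(-171)) = √(34802 + 1/(-171)) = √(34802 - 1/171) = √(5951141/171) = √113071679/57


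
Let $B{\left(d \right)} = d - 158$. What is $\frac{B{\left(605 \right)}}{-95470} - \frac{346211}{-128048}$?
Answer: $\frac{16497763357}{6112371280} \approx 2.6991$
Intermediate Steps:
$B{\left(d \right)} = -158 + d$
$\frac{B{\left(605 \right)}}{-95470} - \frac{346211}{-128048} = \frac{-158 + 605}{-95470} - \frac{346211}{-128048} = 447 \left(- \frac{1}{95470}\right) - - \frac{346211}{128048} = - \frac{447}{95470} + \frac{346211}{128048} = \frac{16497763357}{6112371280}$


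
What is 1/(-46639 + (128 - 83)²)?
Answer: -1/44614 ≈ -2.2414e-5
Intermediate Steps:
1/(-46639 + (128 - 83)²) = 1/(-46639 + 45²) = 1/(-46639 + 2025) = 1/(-44614) = -1/44614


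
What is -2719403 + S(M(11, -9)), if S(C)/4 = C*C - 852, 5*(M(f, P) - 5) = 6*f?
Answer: -68037151/25 ≈ -2.7215e+6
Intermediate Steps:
M(f, P) = 5 + 6*f/5 (M(f, P) = 5 + (6*f)/5 = 5 + 6*f/5)
S(C) = -3408 + 4*C² (S(C) = 4*(C*C - 852) = 4*(C² - 852) = 4*(-852 + C²) = -3408 + 4*C²)
-2719403 + S(M(11, -9)) = -2719403 + (-3408 + 4*(5 + (6/5)*11)²) = -2719403 + (-3408 + 4*(5 + 66/5)²) = -2719403 + (-3408 + 4*(91/5)²) = -2719403 + (-3408 + 4*(8281/25)) = -2719403 + (-3408 + 33124/25) = -2719403 - 52076/25 = -68037151/25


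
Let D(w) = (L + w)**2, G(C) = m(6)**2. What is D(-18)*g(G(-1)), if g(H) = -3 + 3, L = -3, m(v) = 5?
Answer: 0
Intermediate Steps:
G(C) = 25 (G(C) = 5**2 = 25)
g(H) = 0
D(w) = (-3 + w)**2
D(-18)*g(G(-1)) = (-3 - 18)**2*0 = (-21)**2*0 = 441*0 = 0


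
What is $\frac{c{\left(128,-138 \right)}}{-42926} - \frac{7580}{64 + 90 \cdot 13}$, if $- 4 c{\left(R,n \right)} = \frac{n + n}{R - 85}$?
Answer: $- \frac{6995692793}{1138869706} \approx -6.1427$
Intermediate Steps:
$c{\left(R,n \right)} = - \frac{n}{2 \left(-85 + R\right)}$ ($c{\left(R,n \right)} = - \frac{\left(n + n\right) \frac{1}{R - 85}}{4} = - \frac{2 n \frac{1}{-85 + R}}{4} = - \frac{n}{2 \left(-85 + R\right)}$)
$\frac{c{\left(128,-138 \right)}}{-42926} - \frac{7580}{64 + 90 \cdot 13} = \frac{\left(-1\right) \left(-138\right) \frac{1}{-170 + 2 \cdot 128}}{-42926} - \frac{7580}{64 + 90 \cdot 13} = \left(-1\right) \left(-138\right) \frac{1}{-170 + 256} \left(- \frac{1}{42926}\right) - \frac{7580}{64 + 1170} = \left(-1\right) \left(-138\right) \frac{1}{86} \left(- \frac{1}{42926}\right) - \frac{7580}{1234} = \left(-1\right) \left(-138\right) \frac{1}{86} \left(- \frac{1}{42926}\right) - \frac{3790}{617} = \frac{69}{43} \left(- \frac{1}{42926}\right) - \frac{3790}{617} = - \frac{69}{1845818} - \frac{3790}{617} = - \frac{6995692793}{1138869706}$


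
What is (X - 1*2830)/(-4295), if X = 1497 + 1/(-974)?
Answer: 1298343/4183330 ≈ 0.31036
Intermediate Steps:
X = 1458077/974 (X = 1497 - 1/974 = 1458077/974 ≈ 1497.0)
(X - 1*2830)/(-4295) = (1458077/974 - 1*2830)/(-4295) = (1458077/974 - 2830)*(-1/4295) = -1298343/974*(-1/4295) = 1298343/4183330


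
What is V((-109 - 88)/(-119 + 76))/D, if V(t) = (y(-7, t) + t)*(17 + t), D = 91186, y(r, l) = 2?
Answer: 131312/84301457 ≈ 0.0015576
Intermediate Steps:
V(t) = (2 + t)*(17 + t)
V((-109 - 88)/(-119 + 76))/D = (34 + ((-109 - 88)/(-119 + 76))**2 + 19*((-109 - 88)/(-119 + 76)))/91186 = (34 + (-197/(-43))**2 + 19*(-197/(-43)))*(1/91186) = (34 + (-197*(-1/43))**2 + 19*(-197*(-1/43)))*(1/91186) = (34 + (197/43)**2 + 19*(197/43))*(1/91186) = (34 + 38809/1849 + 3743/43)*(1/91186) = (262624/1849)*(1/91186) = 131312/84301457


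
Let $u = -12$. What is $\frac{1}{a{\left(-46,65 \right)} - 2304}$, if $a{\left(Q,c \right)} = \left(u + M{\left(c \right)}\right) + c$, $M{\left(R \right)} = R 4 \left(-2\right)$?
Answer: $- \frac{1}{2771} \approx -0.00036088$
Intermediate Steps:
$M{\left(R \right)} = - 8 R$ ($M{\left(R \right)} = 4 R \left(-2\right) = - 8 R$)
$a{\left(Q,c \right)} = -12 - 7 c$ ($a{\left(Q,c \right)} = \left(-12 - 8 c\right) + c = -12 - 7 c$)
$\frac{1}{a{\left(-46,65 \right)} - 2304} = \frac{1}{\left(-12 - 455\right) - 2304} = \frac{1}{-467 - 2304} = \frac{1}{-2771} = - \frac{1}{2771}$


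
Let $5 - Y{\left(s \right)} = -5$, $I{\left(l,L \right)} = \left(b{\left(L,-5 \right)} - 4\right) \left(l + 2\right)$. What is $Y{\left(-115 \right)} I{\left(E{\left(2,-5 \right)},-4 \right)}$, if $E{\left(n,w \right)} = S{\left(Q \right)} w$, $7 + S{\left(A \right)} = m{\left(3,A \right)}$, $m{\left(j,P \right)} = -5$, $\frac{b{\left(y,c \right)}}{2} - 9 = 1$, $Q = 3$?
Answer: $9920$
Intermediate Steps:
$b{\left(y,c \right)} = 20$ ($b{\left(y,c \right)} = 18 + 2 \cdot 1 = 18 + 2 = 20$)
$S{\left(A \right)} = -12$ ($S{\left(A \right)} = -7 - 5 = -12$)
$E{\left(n,w \right)} = - 12 w$
$I{\left(l,L \right)} = 32 + 16 l$ ($I{\left(l,L \right)} = \left(20 - 4\right) \left(l + 2\right) = 16 \left(2 + l\right) = 32 + 16 l$)
$Y{\left(s \right)} = 10$ ($Y{\left(s \right)} = 5 - -5 = 5 + 5 = 10$)
$Y{\left(-115 \right)} I{\left(E{\left(2,-5 \right)},-4 \right)} = 10 \left(32 + 16 \left(\left(-12\right) \left(-5\right)\right)\right) = 10 \left(32 + 16 \cdot 60\right) = 10 \left(32 + 960\right) = 10 \cdot 992 = 9920$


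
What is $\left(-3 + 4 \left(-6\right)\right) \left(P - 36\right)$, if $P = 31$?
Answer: $135$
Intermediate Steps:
$\left(-3 + 4 \left(-6\right)\right) \left(P - 36\right) = \left(-3 + 4 \left(-6\right)\right) \left(31 - 36\right) = \left(-3 - 24\right) \left(-5\right) = \left(-27\right) \left(-5\right) = 135$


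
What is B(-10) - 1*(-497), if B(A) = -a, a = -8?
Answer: 505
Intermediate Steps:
B(A) = 8 (B(A) = -1*(-8) = 8)
B(-10) - 1*(-497) = 8 - 1*(-497) = 8 + 497 = 505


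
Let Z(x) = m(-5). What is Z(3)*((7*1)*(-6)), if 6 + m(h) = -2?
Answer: 336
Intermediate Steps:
m(h) = -8 (m(h) = -6 - 2 = -8)
Z(x) = -8
Z(3)*((7*1)*(-6)) = -8*7*1*(-6) = -56*(-6) = -8*(-42) = 336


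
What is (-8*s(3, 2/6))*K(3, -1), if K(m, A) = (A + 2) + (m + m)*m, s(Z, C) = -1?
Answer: 152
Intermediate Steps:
K(m, A) = 2 + A + 2*m**2 (K(m, A) = (2 + A) + (2*m)*m = (2 + A) + 2*m**2 = 2 + A + 2*m**2)
(-8*s(3, 2/6))*K(3, -1) = (-8*(-1))*(2 - 1 + 2*3**2) = 8*(2 - 1 + 2*9) = 8*(2 - 1 + 18) = 8*19 = 152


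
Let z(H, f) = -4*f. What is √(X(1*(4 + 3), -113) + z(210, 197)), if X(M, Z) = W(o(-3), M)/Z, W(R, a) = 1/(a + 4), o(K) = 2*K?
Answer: I*√1217499855/1243 ≈ 28.071*I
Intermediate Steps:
W(R, a) = 1/(4 + a)
X(M, Z) = 1/(Z*(4 + M))
√(X(1*(4 + 3), -113) + z(210, 197)) = √(1/((-113)*(4 + 1*(4 + 3))) - 4*197) = √(-1/(113*(4 + 1*7)) - 788) = √(-1/(113*(4 + 7)) - 788) = √(-1/113/11 - 788) = √(-1/113*1/11 - 788) = √(-1/1243 - 788) = √(-979485/1243) = I*√1217499855/1243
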